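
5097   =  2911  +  2186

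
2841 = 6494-3653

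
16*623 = 9968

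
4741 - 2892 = 1849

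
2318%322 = 64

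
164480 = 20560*8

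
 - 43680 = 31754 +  - 75434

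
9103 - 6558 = 2545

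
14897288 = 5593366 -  - 9303922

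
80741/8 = 80741/8 = 10092.62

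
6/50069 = 6/50069 = 0.00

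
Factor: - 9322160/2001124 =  - 2^2*5^1 * 19^1*211^( - 1 )*2371^( - 1)*6133^1 = - 2330540/500281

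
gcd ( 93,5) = 1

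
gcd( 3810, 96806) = 2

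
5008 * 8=40064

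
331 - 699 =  - 368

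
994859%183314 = 78289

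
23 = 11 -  - 12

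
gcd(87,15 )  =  3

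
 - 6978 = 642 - 7620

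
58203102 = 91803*634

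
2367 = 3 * 789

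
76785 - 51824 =24961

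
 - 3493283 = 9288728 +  - 12782011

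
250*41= 10250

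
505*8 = 4040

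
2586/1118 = 2 + 175/559 =2.31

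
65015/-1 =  - 65015 + 0/1 = - 65015.00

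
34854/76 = 458 + 23/38 = 458.61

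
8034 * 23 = 184782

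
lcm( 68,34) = 68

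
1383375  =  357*3875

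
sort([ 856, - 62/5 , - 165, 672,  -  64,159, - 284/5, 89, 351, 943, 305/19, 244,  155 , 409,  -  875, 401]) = [-875, - 165,  -  64 , - 284/5,- 62/5 , 305/19, 89,155,159,244 , 351,401, 409, 672, 856,943]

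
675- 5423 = - 4748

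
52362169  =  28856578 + 23505591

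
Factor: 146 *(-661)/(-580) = 48253/290 = 2^(-1)*5^( -1 )*29^( - 1)*73^1*661^1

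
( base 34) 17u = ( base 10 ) 1424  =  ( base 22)2kg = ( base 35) 15O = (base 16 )590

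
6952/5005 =1 + 177/455 = 1.39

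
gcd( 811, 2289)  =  1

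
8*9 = 72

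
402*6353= 2553906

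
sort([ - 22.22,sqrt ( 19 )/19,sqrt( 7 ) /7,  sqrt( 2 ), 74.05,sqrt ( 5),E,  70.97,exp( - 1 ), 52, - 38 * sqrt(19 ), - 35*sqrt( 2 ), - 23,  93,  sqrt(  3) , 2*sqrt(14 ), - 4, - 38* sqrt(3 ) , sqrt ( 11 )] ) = [ - 38 * sqrt(19), - 38*sqrt(3 ), - 35*sqrt(2), - 23 , - 22.22, - 4,sqrt (19)/19,exp( - 1 ), sqrt( 7 )/7, sqrt( 2), sqrt(3 ), sqrt( 5),E, sqrt ( 11),2*sqrt ( 14),52 , 70.97, 74.05,93] 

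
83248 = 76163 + 7085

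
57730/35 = 11546/7 = 1649.43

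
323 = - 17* ( - 19) 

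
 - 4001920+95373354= 91371434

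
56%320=56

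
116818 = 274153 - 157335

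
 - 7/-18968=7/18968 = 0.00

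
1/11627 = 1/11627 =0.00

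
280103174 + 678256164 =958359338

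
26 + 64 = 90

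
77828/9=77828/9=8647.56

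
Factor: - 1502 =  - 2^1*751^1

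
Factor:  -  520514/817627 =  -  2^1*19^( - 1)*23^ ( - 1 ) * 317^1 * 821^1*1871^( - 1 )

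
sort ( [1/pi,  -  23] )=[-23,1/pi] 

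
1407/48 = 29 + 5/16 =29.31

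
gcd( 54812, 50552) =284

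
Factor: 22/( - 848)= -2^(-3)*11^1*53^(-1) =- 11/424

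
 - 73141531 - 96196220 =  - 169337751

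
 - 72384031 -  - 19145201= - 53238830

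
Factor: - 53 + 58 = 5^1= 5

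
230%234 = 230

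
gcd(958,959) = 1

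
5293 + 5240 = 10533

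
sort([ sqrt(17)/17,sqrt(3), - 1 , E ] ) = [ - 1, sqrt(17)/17,  sqrt(3),E] 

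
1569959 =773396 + 796563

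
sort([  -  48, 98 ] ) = [ - 48, 98]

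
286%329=286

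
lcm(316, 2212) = 2212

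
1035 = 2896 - 1861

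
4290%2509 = 1781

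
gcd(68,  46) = 2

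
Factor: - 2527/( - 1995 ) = 3^( - 1 )*5^ ( - 1)*19^1 = 19/15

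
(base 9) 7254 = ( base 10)5314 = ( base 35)4BT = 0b1010011000010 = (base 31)5GD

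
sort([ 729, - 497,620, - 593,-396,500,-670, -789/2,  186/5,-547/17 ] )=[ - 670, - 593, - 497,  -  396, - 789/2, - 547/17, 186/5, 500, 620, 729]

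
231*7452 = 1721412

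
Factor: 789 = 3^1*263^1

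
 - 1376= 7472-8848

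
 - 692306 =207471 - 899777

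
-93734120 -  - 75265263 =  -18468857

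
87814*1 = 87814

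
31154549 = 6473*4813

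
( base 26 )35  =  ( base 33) 2h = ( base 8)123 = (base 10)83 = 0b1010011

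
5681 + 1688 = 7369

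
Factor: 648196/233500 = 5^( - 3)*347^1 =347/125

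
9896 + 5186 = 15082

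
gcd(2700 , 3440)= 20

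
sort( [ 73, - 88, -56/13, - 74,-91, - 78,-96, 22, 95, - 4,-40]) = [  -  96, - 91, - 88,  -  78 ,-74, - 40 , - 56/13, -4,22,  73,95]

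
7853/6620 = 1 + 1233/6620 =1.19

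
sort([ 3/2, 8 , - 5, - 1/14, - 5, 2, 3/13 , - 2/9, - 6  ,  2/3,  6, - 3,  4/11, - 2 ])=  [  -  6,-5, - 5, - 3, - 2, - 2/9, - 1/14,3/13, 4/11, 2/3, 3/2, 2, 6,8]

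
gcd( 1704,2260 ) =4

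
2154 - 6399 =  -4245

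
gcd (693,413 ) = 7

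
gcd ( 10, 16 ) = 2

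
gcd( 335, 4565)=5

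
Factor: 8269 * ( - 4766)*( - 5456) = 215021254624 = 2^5*11^1 * 31^1*2383^1*8269^1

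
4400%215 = 100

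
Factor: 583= 11^1*53^1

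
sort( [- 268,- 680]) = [- 680, - 268] 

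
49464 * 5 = 247320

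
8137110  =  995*8178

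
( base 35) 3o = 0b10000001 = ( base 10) 129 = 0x81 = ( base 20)69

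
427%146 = 135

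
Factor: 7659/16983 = 3^( - 1)*17^(-1 )*23^1 = 23/51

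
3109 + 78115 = 81224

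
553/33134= 553/33134 = 0.02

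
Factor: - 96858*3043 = - 2^1*3^2 * 17^1*179^1*5381^1 = -  294738894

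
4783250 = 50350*95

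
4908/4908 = 1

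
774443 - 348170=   426273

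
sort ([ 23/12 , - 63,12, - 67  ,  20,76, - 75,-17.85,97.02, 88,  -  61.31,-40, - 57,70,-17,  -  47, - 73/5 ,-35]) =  [ - 75, - 67, - 63,-61.31, - 57, - 47, - 40, - 35, - 17.85,  -  17, - 73/5, 23/12,12,20,70,76,88, 97.02]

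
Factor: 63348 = 2^2*3^1*5279^1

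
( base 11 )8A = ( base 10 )98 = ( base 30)38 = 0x62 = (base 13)77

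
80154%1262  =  648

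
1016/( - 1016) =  - 1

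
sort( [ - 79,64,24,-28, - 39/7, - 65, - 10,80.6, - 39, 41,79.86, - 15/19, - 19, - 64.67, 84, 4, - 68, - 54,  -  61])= [ - 79, - 68,-65,-64.67, - 61,  -  54,-39  , - 28, - 19, - 10, - 39/7,-15/19, 4, 24 , 41, 64,79.86, 80.6, 84 ]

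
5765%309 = 203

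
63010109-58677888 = 4332221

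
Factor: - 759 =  - 3^1*11^1*23^1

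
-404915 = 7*( - 57845 ) 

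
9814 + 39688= 49502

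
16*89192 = 1427072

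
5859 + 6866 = 12725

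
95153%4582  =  3513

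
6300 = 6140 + 160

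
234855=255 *921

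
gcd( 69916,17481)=1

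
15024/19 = 790 + 14/19 =790.74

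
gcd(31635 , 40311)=9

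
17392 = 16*1087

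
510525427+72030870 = 582556297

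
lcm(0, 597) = 0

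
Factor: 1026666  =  2^1*3^2*57037^1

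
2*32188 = 64376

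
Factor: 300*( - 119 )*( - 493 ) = 17600100=2^2 *3^1 * 5^2*7^1*17^2*29^1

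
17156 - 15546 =1610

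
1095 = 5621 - 4526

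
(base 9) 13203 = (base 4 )2023101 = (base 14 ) 3369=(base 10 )8913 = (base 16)22D1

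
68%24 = 20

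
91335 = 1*91335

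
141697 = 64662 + 77035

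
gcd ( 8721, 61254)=9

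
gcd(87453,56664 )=9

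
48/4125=16/1375 = 0.01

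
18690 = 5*3738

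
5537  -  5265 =272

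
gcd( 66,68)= 2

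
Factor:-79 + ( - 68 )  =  -147 =- 3^1*7^2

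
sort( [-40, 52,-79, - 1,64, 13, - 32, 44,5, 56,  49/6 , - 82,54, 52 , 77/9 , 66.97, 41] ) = [- 82, - 79,-40, - 32, - 1, 5,49/6, 77/9,13,41, 44,52,52 , 54,56,64,66.97] 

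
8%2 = 0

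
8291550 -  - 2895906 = 11187456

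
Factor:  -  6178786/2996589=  - 2^1*3^ (-1 )*17^1*853^(-1 )*1171^ (- 1)*181729^1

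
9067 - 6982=2085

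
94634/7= 13519 + 1/7 = 13519.14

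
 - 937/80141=-937/80141 = - 0.01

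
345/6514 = 345/6514 =0.05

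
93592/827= 93592/827 = 113.17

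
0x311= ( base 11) 654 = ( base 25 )16A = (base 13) 485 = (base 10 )785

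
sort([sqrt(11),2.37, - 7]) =[-7, 2.37, sqrt(11)] 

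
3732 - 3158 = 574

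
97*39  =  3783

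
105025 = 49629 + 55396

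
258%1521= 258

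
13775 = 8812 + 4963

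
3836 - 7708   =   - 3872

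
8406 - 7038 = 1368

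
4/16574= 2/8287= 0.00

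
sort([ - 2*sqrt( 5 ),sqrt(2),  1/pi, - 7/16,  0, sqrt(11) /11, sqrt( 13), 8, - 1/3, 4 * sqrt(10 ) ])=[ - 2 * sqrt(5 ), - 7/16,  -  1/3,0, sqrt ( 11)/11, 1/pi,sqrt( 2),sqrt( 13),8, 4 * sqrt(10)] 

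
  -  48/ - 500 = 12/125 = 0.10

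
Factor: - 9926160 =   -  2^4 * 3^1*5^1*59^1*701^1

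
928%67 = 57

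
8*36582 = 292656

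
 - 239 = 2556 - 2795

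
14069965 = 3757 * 3745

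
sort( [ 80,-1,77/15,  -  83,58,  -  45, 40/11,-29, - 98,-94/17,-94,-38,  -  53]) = [- 98,- 94,-83,-53,-45,  -  38, - 29 ,-94/17, - 1, 40/11,77/15, 58 , 80] 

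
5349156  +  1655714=7004870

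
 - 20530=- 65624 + 45094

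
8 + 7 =15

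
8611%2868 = 7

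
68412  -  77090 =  - 8678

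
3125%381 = 77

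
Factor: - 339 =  -3^1*113^1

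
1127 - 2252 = -1125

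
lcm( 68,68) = 68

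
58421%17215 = 6776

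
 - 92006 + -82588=  -  174594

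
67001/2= 33500  +  1/2=33500.50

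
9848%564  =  260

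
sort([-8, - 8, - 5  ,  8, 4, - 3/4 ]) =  [ -8,-8 , - 5, - 3/4, 4, 8 ] 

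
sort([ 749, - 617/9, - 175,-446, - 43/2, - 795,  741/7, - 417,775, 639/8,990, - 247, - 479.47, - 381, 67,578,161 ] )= [ - 795, - 479.47,- 446, - 417, - 381, - 247, - 175,-617/9, - 43/2,67, 639/8,741/7, 161,578,749,775 , 990 ] 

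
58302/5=58302/5 = 11660.40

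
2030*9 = 18270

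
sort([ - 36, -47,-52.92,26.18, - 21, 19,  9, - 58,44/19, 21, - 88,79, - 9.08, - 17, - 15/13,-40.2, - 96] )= [-96, - 88, - 58,-52.92, - 47, - 40.2, - 36, - 21, - 17, - 9.08, - 15/13 , 44/19, 9, 19, 21, 26.18, 79 ] 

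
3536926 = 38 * 93077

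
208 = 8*26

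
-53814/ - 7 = 53814/7 = 7687.71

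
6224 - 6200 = 24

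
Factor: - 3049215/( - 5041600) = 609843/1008320 = 2^( - 6)*3^1 * 5^(-1) * 13^1*19^1*23^( - 1) * 137^( - 1 ) *823^1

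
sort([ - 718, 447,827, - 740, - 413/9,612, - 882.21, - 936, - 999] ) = [ - 999,-936, -882.21, - 740  , - 718, - 413/9, 447 , 612,827 ] 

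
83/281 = 83/281 =0.30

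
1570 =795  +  775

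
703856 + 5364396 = 6068252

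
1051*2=2102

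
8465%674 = 377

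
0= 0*71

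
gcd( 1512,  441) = 63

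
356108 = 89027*4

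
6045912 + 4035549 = 10081461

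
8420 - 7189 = 1231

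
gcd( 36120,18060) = 18060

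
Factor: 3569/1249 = 43^1*83^1*1249^(  -  1 )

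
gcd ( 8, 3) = 1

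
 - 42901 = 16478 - 59379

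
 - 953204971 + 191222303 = - 761982668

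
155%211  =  155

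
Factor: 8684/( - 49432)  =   - 13/74  =  -  2^( - 1)*13^1*37^(-1) 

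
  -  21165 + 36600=15435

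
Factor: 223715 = 5^1*101^1*443^1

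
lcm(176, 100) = 4400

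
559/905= 559/905 =0.62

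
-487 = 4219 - 4706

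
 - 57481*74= - 4253594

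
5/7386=5/7386 =0.00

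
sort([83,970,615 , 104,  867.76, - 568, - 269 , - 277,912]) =[ - 568, - 277, - 269, 83, 104, 615,  867.76, 912 , 970 ] 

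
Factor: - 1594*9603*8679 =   -  2^1*3^3*11^2* 97^1*263^1*797^1 =- 132851032578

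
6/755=6/755  =  0.01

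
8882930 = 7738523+1144407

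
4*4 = 16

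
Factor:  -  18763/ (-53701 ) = 29/83 = 29^1*83^(  -  1)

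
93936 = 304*309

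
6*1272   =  7632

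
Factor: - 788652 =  - 2^2*3^2 * 19^1*1153^1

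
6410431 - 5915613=494818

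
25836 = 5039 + 20797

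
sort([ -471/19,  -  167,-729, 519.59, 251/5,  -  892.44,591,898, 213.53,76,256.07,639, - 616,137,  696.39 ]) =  [ - 892.44,-729, -616,  -  167 , - 471/19, 251/5, 76,137 , 213.53, 256.07,519.59, 591, 639, 696.39,898]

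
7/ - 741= - 7/741 = - 0.01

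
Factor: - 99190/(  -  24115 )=218/53 = 2^1*53^( - 1)*109^1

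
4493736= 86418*52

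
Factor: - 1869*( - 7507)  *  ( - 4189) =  - 58774112187=- 3^1*7^1*59^1*71^1*89^1*7507^1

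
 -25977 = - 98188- - 72211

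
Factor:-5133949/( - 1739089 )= 11^( - 1)*17^1*19^( - 1 )*53^ ( - 1 )*157^( - 1)*301997^1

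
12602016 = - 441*( - 28576)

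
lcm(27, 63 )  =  189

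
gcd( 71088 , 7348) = 4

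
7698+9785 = 17483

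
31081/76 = 31081/76 = 408.96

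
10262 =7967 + 2295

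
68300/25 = 2732 = 2732.00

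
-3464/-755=4 +444/755 =4.59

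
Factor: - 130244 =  - 2^2*32561^1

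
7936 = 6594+1342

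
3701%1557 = 587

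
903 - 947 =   -  44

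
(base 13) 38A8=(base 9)12068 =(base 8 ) 17621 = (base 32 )7sh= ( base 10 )8081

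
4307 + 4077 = 8384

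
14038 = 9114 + 4924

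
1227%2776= 1227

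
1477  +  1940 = 3417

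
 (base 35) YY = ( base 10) 1224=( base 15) 569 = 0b10011001000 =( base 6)5400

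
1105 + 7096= 8201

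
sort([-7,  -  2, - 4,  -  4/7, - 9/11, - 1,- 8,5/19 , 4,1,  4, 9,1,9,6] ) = [ - 8, - 7 ,  -  4  ,-2, - 1, - 9/11,  -  4/7,5/19, 1,1,4,4,6,9,9]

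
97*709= 68773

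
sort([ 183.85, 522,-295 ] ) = [ - 295, 183.85, 522 ]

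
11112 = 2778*4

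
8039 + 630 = 8669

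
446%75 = 71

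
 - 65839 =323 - 66162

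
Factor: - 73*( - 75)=5475  =  3^1*5^2*73^1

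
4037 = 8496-4459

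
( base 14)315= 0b1001011111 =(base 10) 607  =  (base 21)17j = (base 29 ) KR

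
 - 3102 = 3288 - 6390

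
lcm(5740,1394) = 97580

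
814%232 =118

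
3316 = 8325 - 5009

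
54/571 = 54/571 = 0.09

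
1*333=333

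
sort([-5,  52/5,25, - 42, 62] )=[ - 42, - 5,52/5, 25, 62] 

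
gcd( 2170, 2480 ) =310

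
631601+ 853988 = 1485589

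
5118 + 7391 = 12509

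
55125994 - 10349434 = 44776560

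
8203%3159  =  1885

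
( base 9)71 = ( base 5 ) 224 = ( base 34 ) 1U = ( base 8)100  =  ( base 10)64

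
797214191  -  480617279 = 316596912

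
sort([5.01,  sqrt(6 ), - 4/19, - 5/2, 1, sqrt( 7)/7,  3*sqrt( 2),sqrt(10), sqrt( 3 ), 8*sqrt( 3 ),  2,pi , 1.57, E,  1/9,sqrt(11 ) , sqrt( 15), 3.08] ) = [ - 5/2 ,-4/19,  1/9, sqrt( 7 )/7, 1, 1.57 , sqrt(3 ), 2, sqrt(6 ), E, 3.08, pi, sqrt( 10), sqrt (11 ), sqrt( 15) , 3*sqrt(2 ), 5.01,8*sqrt(3)]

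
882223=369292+512931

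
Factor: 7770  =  2^1*3^1*5^1*7^1*37^1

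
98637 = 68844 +29793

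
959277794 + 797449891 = 1756727685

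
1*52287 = 52287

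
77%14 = 7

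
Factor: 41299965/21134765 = 3^2 *7^1*29^( - 1)*131111^1 * 145757^(- 1 ) = 8259993/4226953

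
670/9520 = 67/952 = 0.07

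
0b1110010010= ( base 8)1622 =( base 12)642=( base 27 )16n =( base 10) 914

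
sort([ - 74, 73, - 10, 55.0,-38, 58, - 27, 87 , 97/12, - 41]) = [ - 74, -41, - 38 , - 27, - 10,97/12,55.0,58,73, 87] 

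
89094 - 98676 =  - 9582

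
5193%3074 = 2119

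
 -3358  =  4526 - 7884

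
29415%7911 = 5682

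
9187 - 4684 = 4503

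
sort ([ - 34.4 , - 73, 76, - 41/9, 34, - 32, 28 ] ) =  [ - 73, -34.4, - 32,-41/9 , 28 , 34,76 ] 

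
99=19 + 80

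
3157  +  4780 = 7937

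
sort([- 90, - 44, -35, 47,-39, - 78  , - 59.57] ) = [ - 90, - 78,  -  59.57,- 44, - 39, - 35, 47] 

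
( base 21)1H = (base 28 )1a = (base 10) 38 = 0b100110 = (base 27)1B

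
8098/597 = 8098/597 = 13.56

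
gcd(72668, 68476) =4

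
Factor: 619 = 619^1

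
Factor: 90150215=5^1 * 149^1*121007^1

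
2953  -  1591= 1362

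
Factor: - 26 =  - 2^1*13^1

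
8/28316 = 2/7079 = 0.00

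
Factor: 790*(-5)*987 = -3898650 = -2^1*3^1*5^2*7^1*47^1*79^1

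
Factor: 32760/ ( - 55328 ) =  - 2^( - 2 ) * 3^2 * 5^1*19^( - 1) = - 45/76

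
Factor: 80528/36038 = 2^3*7^1*37^( - 1 )*487^(- 1 )*719^1 = 40264/18019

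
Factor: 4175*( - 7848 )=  - 2^3*3^2*5^2*109^1*167^1= - 32765400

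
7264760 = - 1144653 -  - 8409413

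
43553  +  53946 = 97499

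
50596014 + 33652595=84248609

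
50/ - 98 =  - 1+ 24/49 =- 0.51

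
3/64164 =1/21388 =0.00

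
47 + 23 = 70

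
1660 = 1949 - 289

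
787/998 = 787/998 = 0.79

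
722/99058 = 361/49529 = 0.01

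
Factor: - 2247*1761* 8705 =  - 3^2*5^1*7^1*107^1 * 587^1*1741^1  =  -34445397735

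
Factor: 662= 2^1 *331^1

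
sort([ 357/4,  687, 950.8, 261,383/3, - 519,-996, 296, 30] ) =[ - 996 , - 519,30,357/4 , 383/3, 261,296,687, 950.8 ]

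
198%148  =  50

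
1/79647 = 1/79647= 0.00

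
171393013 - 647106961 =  - 475713948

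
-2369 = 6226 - 8595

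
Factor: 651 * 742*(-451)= -217851942=- 2^1*3^1*7^2*11^1*31^1*41^1*53^1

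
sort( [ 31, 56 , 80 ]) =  [31,56,80]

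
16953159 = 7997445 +8955714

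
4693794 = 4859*966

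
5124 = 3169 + 1955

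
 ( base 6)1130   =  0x10E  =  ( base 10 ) 270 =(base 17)ff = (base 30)90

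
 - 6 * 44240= - 265440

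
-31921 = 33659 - 65580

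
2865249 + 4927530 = 7792779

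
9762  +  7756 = 17518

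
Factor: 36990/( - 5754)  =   - 3^2*5^1*7^( - 1) = - 45/7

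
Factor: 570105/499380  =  2^( - 2 )*3^2 *7^( -1)*29^( - 1 )*103^1= 927/812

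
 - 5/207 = -1+202/207 = -0.02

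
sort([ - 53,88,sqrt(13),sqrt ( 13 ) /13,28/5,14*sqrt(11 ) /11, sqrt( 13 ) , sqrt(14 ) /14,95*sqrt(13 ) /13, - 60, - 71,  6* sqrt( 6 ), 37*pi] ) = [ - 71, - 60, - 53,sqrt(14)/14,sqrt(13)/13,sqrt( 13),sqrt(13) , 14*sqrt(11 )/11, 28/5,6 * sqrt( 6 ), 95*sqrt( 13)/13,88,37*pi]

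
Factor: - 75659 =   -  75659^1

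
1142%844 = 298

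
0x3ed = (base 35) sp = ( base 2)1111101101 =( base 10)1005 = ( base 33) UF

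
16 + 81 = 97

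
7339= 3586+3753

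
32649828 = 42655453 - 10005625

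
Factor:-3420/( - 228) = 3^1*5^1 = 15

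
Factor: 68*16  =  2^6 *17^1= 1088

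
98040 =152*645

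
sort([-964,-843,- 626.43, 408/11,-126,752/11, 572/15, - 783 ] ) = [-964,-843, - 783, - 626.43, - 126, 408/11,572/15,752/11]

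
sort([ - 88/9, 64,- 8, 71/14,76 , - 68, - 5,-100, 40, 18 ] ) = [-100, - 68, - 88/9,-8,-5, 71/14, 18, 40,64, 76]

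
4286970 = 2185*1962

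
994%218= 122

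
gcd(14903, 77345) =1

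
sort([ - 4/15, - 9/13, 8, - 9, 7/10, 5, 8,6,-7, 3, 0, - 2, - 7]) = [ - 9, - 7,-7, - 2, - 9/13 , - 4/15,0, 7/10, 3,5,6,8,8] 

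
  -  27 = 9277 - 9304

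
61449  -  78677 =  - 17228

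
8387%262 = 3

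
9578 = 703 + 8875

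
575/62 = 575/62=9.27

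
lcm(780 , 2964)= 14820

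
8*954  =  7632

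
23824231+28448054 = 52272285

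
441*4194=1849554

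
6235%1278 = 1123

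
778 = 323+455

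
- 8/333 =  - 1 + 325/333 = -0.02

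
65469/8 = 65469/8  =  8183.62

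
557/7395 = 557/7395=0.08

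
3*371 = 1113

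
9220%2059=984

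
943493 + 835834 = 1779327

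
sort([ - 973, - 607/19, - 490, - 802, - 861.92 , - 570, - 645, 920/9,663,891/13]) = [ - 973, - 861.92,- 802, - 645 , - 570 , - 490 , - 607/19,891/13, 920/9, 663] 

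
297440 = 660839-363399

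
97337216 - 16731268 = 80605948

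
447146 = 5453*82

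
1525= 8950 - 7425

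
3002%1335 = 332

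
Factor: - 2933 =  - 7^1 * 419^1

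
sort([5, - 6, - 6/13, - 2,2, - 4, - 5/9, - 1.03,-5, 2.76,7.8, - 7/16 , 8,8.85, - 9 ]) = [ - 9, - 6,-5, - 4, - 2, - 1.03,  -  5/9 , - 6/13,-7/16,2,2.76,5,7.8,8, 8.85 ] 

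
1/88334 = 1/88334=0.00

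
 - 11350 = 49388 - 60738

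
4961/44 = 112  +  3/4 = 112.75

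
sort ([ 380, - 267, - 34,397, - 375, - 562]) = [ - 562, - 375, - 267, - 34,  380,397 ] 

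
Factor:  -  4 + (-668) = -672 =- 2^5*3^1 *7^1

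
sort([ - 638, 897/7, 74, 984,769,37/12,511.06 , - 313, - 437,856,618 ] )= [ - 638, - 437, - 313, 37/12, 74, 897/7  ,  511.06,618, 769, 856, 984 ] 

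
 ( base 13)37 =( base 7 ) 64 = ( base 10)46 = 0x2e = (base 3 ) 1201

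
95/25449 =95/25449 = 0.00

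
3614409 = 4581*789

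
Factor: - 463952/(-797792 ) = 271/466= 2^ ( - 1 )*233^( - 1 )*271^1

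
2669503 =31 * 86113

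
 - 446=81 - 527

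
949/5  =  189 + 4/5 = 189.80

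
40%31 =9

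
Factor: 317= 317^1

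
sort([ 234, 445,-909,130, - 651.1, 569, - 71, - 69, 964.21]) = [ - 909,  -  651.1, - 71,  -  69,130,234,  445,569,  964.21]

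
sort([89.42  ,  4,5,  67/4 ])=[4, 5,67/4,89.42]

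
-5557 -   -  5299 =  - 258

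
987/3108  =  47/148=0.32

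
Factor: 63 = 3^2*7^1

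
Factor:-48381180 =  - 2^2  *  3^1*5^1 *59^1*79^1 * 173^1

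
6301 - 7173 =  - 872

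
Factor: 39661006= 2^1*7^1*11^1*257539^1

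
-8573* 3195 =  - 27390735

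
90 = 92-2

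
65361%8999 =2368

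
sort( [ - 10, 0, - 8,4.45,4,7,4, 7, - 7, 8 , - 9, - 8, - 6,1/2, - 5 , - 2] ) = [ - 10, - 9, - 8, - 8, - 7, - 6, - 5,-2,0, 1/2, 4,4,4.45,7,7,8]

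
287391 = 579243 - 291852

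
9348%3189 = 2970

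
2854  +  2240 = 5094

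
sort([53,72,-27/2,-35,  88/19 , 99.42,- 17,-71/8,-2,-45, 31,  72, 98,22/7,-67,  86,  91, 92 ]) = [ - 67, - 45, - 35, - 17 , - 27/2,-71/8, - 2,22/7, 88/19, 31 , 53 , 72, 72, 86,  91, 92 , 98, 99.42 ] 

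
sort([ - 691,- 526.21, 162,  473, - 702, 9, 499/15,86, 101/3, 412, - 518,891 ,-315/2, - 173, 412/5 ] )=[ - 702, - 691, - 526.21, - 518  ,  -  173, - 315/2  ,  9,499/15,101/3,412/5, 86,  162,412,473, 891 ] 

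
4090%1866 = 358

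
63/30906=7/3434  =  0.00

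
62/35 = 1 + 27/35 = 1.77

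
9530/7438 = 1+1046/3719=1.28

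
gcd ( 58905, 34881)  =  231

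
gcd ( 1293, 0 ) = 1293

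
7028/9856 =251/352 = 0.71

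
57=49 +8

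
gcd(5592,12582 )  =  1398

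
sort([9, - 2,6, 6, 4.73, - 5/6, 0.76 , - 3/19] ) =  [ - 2, - 5/6, - 3/19, 0.76, 4.73,  6, 6, 9 ]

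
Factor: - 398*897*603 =- 2^1*3^3*13^1*  23^1 * 67^1*199^1 = - 215274618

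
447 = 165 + 282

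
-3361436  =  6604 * ( - 509 )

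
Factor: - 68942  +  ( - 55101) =- 124043 = -163^1 * 761^1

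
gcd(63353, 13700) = 1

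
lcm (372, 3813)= 15252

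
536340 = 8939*60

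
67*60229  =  4035343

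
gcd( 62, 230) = 2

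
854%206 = 30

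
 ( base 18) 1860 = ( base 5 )233112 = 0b10000101010100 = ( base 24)EJC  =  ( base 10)8532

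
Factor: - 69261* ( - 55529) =3^1*23087^1 *55529^1 =3845994069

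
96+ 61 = 157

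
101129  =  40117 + 61012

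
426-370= 56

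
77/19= 4+1/19 =4.05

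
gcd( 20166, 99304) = 2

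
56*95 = 5320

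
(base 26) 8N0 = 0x1776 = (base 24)aa6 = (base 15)1ba6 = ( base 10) 6006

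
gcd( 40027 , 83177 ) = 1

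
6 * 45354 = 272124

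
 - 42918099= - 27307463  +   - 15610636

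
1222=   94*13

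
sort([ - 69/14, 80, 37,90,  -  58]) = [ - 58 , - 69/14, 37,80,90] 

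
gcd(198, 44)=22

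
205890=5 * 41178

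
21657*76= 1645932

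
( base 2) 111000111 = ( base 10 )455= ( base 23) ji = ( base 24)IN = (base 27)gn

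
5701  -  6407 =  -706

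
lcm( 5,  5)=5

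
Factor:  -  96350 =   -  2^1 * 5^2* 41^1*47^1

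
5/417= 5/417 = 0.01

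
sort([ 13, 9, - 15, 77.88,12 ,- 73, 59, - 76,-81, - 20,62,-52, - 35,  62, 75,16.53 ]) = [ - 81, - 76, - 73, - 52, - 35,-20, - 15, 9, 12, 13, 16.53, 59, 62, 62, 75,77.88] 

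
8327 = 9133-806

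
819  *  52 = 42588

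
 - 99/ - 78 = 1 + 7/26 =1.27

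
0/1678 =0 = 0.00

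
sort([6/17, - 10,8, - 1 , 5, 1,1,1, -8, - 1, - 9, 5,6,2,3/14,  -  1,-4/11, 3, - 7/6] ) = [ - 10, - 9 ,  -  8, -7/6, - 1 , - 1,- 1, - 4/11, 3/14,6/17, 1, 1, 1,2,3 , 5,5, 6,  8 ] 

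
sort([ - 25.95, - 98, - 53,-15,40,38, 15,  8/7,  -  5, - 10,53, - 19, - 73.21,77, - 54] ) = [ - 98,-73.21, - 54, - 53, - 25.95, - 19, - 15, - 10 ,-5, 8/7,15, 38, 40, 53, 77 ] 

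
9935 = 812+9123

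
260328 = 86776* 3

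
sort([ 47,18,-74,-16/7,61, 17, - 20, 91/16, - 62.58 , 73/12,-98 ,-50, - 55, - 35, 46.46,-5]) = [  -  98,-74, - 62.58,-55,-50,-35, - 20,-5, - 16/7 , 91/16,  73/12, 17, 18, 46.46, 47, 61]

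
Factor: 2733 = 3^1*911^1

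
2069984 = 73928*28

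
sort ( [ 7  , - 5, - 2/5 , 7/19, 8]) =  [ - 5, - 2/5,7/19, 7, 8] 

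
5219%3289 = 1930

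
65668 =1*65668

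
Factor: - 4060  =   - 2^2 * 5^1*7^1*29^1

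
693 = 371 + 322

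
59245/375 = 157+74/75 = 157.99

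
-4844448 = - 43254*112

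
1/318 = 1/318 = 0.00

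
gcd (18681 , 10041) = 3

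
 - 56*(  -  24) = 1344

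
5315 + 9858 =15173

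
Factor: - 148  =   -2^2* 37^1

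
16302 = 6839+9463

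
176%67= 42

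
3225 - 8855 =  - 5630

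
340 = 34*10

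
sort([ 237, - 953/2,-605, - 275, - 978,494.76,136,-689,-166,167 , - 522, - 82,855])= [ - 978, - 689, - 605, - 522, - 953/2, - 275, - 166, - 82,136, 167,237, 494.76,855 ]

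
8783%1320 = 863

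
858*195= 167310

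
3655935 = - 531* ( -6885)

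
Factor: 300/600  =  2^(- 1 ) = 1/2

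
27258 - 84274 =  - 57016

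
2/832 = 1/416 = 0.00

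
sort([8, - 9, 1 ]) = [ - 9,1,8]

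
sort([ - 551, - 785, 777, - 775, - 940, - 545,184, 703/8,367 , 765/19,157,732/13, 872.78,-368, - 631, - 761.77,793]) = [  -  940, - 785, - 775, - 761.77,  -  631, - 551, - 545,  -  368, 765/19, 732/13,703/8,157,184, 367,777,793,872.78 ] 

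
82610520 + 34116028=116726548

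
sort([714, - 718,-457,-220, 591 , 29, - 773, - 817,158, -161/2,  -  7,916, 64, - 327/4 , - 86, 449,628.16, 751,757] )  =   [ - 817, - 773, - 718, - 457,  -  220, - 86,  -  327/4, - 161/2, - 7, 29,  64, 158, 449,591, 628.16 , 714,751, 757,916]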